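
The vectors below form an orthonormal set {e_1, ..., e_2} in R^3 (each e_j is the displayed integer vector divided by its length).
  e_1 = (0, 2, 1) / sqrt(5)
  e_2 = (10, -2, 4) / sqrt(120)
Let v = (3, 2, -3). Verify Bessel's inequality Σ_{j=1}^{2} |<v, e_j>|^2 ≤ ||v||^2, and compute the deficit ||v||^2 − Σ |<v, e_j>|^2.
Σ |<v, e_j>|^2 = 11/6; ||v||^2 = 22; deficit = 121/6

Write each e_j = u_j / sqrt(<u_j, u_j>) where u_j is the displayed integer vector. Then <v, e_j> = <v, u_j> / sqrt(<u_j, u_j>), so |<v, e_j>|^2 = <v, u_j>^2 / <u_j, u_j>.
Coefficients: <v, e_1> = 1/sqrt(5), <v, e_2> = 14/sqrt(120).
Square and sum: Σ |<v, e_j>|^2 = 11/6.
Compute ||v||^2 = v·v = 22.
Deficit = 22 − 11/6 = 121/6 ≥ 0, confirming Bessel's inequality. (The deficit equals ||v − Σ <v,e_j> e_j||^2, the squared distance from v to span{e_j}.)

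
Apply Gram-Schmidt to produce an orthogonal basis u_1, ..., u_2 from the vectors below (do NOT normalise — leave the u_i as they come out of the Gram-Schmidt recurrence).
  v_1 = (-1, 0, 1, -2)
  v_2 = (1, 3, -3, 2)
Orthogonal basis:
  u_1 = (-1, 0, 1, -2)
  u_2 = (-1/3, 3, -5/3, -2/3)

Apply the Gram-Schmidt recurrence
  u_1 = v_1
  u_i = v_i − Σ_{j<i} ((v_i · u_j) / (u_j · u_j)) · u_j.

Step by step this gives:
  u_1 = (-1, 0, 1, -2)
  u_2 = (-1/3, 3, -5/3, -2/3)

Orthogonality check:
  u_2 · u_1 = 0 (should be 0)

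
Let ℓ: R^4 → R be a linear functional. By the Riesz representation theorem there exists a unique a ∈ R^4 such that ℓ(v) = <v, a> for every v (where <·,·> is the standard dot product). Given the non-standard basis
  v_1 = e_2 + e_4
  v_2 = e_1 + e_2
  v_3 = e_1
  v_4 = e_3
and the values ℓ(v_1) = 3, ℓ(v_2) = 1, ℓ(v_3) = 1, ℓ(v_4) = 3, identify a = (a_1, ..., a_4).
a = (1, 0, 3, 3)

Write a = (a_1, ..., a_4) in the standard basis. For each basis vector v_i, ℓ(v_i) = <v_i, a> is a linear equation in the a_j's. Collect the n equations into a matrix system V a = ℓ, where row i of V is v_i (expressed in the standard basis). Since V is invertible (lower-triangular with 1s on the diagonal, up to permutation), solve by back-substitution:
  V =
[[0, 1, 0, 1],
 [1, 1, 0, 0],
 [1, 0, 0, 0],
 [0, 0, 1, 0]]
  V a = (3, 1, 1, 3)
Solving gives a = (1, 0, 3, 3).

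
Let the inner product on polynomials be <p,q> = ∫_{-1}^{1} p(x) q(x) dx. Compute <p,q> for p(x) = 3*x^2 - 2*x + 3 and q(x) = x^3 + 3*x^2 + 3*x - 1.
<p,q> = -16/5

Expand the product: p(x)·q(x) = 3*x^5 + 7*x^4 + 6*x^3 + 11*x - 3.
∫_{-1}^{1} of each monomial x^k gives [2/(k+1) if k even, 0 if k odd]. Integrating term-by-term (or equivalently evaluating the antiderivative F(x) = x^6/2 + 7*x^5/5 + 3*x^4/2 + 11*x^2/2 - 3*x at the endpoints):
  F(1) − F(−1) = 59/10 − (91/10) = -16/5.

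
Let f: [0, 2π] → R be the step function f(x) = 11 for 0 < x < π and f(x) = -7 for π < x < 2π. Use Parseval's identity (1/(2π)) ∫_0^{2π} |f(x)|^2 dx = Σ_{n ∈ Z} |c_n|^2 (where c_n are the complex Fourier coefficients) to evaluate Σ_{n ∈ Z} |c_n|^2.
Σ |c_n|^2 = 85

Parseval equates the L^2 energy of f (normalised by 1/(2π)) with the ℓ^2 sum of its Fourier coefficients: (1/(2π)) ∫_0^{2π} |f|^2 = Σ |c_n|^2.
Compute the left side: (1/(2π)) [∫_0^π 11^2 dx + ∫_π^{2π} (-7)^2 dx] = (1/(2π)) · (121π + 49π) = (121 + 49)/2 = 85.
So Σ_{n ∈ Z} |c_n|^2 = 85.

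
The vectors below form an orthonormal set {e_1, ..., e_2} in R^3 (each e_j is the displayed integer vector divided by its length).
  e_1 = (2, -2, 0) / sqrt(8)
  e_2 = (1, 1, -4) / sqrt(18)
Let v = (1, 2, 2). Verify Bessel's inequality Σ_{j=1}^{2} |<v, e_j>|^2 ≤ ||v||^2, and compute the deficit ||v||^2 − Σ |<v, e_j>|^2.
Σ |<v, e_j>|^2 = 17/9; ||v||^2 = 9; deficit = 64/9

Write each e_j = u_j / sqrt(<u_j, u_j>) where u_j is the displayed integer vector. Then <v, e_j> = <v, u_j> / sqrt(<u_j, u_j>), so |<v, e_j>|^2 = <v, u_j>^2 / <u_j, u_j>.
Coefficients: <v, e_1> = -2/sqrt(8), <v, e_2> = -5/sqrt(18).
Square and sum: Σ |<v, e_j>|^2 = 17/9.
Compute ||v||^2 = v·v = 9.
Deficit = 9 − 17/9 = 64/9 ≥ 0, confirming Bessel's inequality. (The deficit equals ||v − Σ <v,e_j> e_j||^2, the squared distance from v to span{e_j}.)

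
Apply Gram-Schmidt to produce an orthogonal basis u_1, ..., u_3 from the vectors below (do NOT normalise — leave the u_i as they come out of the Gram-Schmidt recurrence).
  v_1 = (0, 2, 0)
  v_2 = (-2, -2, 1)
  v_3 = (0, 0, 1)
Orthogonal basis:
  u_1 = (0, 2, 0)
  u_2 = (-2, 0, 1)
  u_3 = (2/5, 0, 4/5)

Apply the Gram-Schmidt recurrence
  u_1 = v_1
  u_i = v_i − Σ_{j<i} ((v_i · u_j) / (u_j · u_j)) · u_j.

Step by step this gives:
  u_1 = (0, 2, 0)
  u_2 = (-2, 0, 1)
  u_3 = (2/5, 0, 4/5)

Orthogonality check:
  u_2 · u_1 = 0 (should be 0)
  u_3 · u_1 = 0 (should be 0)
  u_3 · u_2 = 0 (should be 0)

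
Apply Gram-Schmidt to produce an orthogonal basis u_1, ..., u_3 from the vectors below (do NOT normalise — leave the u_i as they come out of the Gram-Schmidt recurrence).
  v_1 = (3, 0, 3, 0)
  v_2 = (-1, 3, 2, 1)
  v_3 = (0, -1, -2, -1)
Orthogonal basis:
  u_1 = (3, 0, 3, 0)
  u_2 = (-3/2, 3, 3/2, 1)
  u_3 = (8/29, 13/29, -8/29, -15/29)

Apply the Gram-Schmidt recurrence
  u_1 = v_1
  u_i = v_i − Σ_{j<i} ((v_i · u_j) / (u_j · u_j)) · u_j.

Step by step this gives:
  u_1 = (3, 0, 3, 0)
  u_2 = (-3/2, 3, 3/2, 1)
  u_3 = (8/29, 13/29, -8/29, -15/29)

Orthogonality check:
  u_2 · u_1 = 0 (should be 0)
  u_3 · u_1 = 0 (should be 0)
  u_3 · u_2 = 0 (should be 0)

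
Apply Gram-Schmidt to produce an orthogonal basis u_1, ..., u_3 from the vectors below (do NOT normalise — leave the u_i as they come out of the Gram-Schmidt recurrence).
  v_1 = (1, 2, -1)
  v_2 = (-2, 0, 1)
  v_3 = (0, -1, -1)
Orthogonal basis:
  u_1 = (1, 2, -1)
  u_2 = (-3/2, 1, 1/2)
  u_3 = (-10/21, -5/21, -20/21)

Apply the Gram-Schmidt recurrence
  u_1 = v_1
  u_i = v_i − Σ_{j<i} ((v_i · u_j) / (u_j · u_j)) · u_j.

Step by step this gives:
  u_1 = (1, 2, -1)
  u_2 = (-3/2, 1, 1/2)
  u_3 = (-10/21, -5/21, -20/21)

Orthogonality check:
  u_2 · u_1 = 0 (should be 0)
  u_3 · u_1 = 0 (should be 0)
  u_3 · u_2 = 0 (should be 0)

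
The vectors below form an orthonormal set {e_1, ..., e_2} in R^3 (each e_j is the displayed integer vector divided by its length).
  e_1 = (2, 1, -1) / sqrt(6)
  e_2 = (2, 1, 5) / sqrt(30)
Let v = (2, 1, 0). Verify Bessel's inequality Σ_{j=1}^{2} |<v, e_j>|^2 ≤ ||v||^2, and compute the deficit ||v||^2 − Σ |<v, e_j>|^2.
Σ |<v, e_j>|^2 = 5; ||v||^2 = 5; deficit = 0

Write each e_j = u_j / sqrt(<u_j, u_j>) where u_j is the displayed integer vector. Then <v, e_j> = <v, u_j> / sqrt(<u_j, u_j>), so |<v, e_j>|^2 = <v, u_j>^2 / <u_j, u_j>.
Coefficients: <v, e_1> = 5/sqrt(6), <v, e_2> = 5/sqrt(30).
Square and sum: Σ |<v, e_j>|^2 = 5.
Compute ||v||^2 = v·v = 5.
Deficit = 5 − 5 = 0 ≥ 0, confirming Bessel's inequality. (The deficit equals ||v − Σ <v,e_j> e_j||^2, the squared distance from v to span{e_j}.)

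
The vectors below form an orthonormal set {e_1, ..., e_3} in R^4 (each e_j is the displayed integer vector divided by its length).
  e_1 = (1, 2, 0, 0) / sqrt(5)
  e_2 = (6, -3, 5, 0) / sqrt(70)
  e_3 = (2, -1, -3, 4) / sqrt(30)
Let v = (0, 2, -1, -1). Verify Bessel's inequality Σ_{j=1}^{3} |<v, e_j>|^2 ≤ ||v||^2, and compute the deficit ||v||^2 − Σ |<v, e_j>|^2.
Σ |<v, e_j>|^2 = 183/35; ||v||^2 = 6; deficit = 27/35

Write each e_j = u_j / sqrt(<u_j, u_j>) where u_j is the displayed integer vector. Then <v, e_j> = <v, u_j> / sqrt(<u_j, u_j>), so |<v, e_j>|^2 = <v, u_j>^2 / <u_j, u_j>.
Coefficients: <v, e_1> = 4/sqrt(5), <v, e_2> = -11/sqrt(70), <v, e_3> = -3/sqrt(30).
Square and sum: Σ |<v, e_j>|^2 = 183/35.
Compute ||v||^2 = v·v = 6.
Deficit = 6 − 183/35 = 27/35 ≥ 0, confirming Bessel's inequality. (The deficit equals ||v − Σ <v,e_j> e_j||^2, the squared distance from v to span{e_j}.)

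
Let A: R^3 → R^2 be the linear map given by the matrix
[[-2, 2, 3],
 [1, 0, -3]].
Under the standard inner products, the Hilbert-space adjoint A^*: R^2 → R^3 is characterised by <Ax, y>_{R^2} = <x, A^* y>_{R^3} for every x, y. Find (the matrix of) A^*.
A^* = A^T =
[[-2, 1],
 [2, 0],
 [3, -3]]

For real matrices with standard dot products, the defining identity <Ax, y> = <x, A^* y> gives (Ax)^T y = x^T (A^*) y, i.e. x^T A^T y = x^T (A^*) y. Since this holds for all x, y, we must have A^* = A^T. Therefore
A^* =
[[-2, 1],
 [2, 0],
 [3, -3]].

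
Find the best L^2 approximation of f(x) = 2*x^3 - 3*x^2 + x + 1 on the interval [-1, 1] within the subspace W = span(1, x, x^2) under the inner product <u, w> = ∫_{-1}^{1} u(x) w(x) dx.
g(x) = -3*x^2 + 11*x/5 + 1

The best approximation g ∈ W is the orthogonal projection of f onto W. Writing g = a_0 + a_1 x + a_2 x^2, the coefficients solve the normal equations G · a = b where
  G_{ij} = <φ_i, φ_j> and b_i = <f, φ_i>, with φ_0 = 1, φ_1 = x, φ_2 = x^2.
G =
  [2, 0, 2/3]
  [0, 2/3, 0]
  [2/3, 0, 2/5],
b = (0, 22/15, -8/15).
Solving gives a_0 = 1, a_1 = 11/5, a_2 = -3, so
  g(x) = -3*x^2 + 11*x/5 + 1.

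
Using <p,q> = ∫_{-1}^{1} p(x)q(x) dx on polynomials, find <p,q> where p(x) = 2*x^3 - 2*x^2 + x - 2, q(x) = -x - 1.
<p,q> = 58/15

Expand the product: p(x)·q(x) = -2*x^4 + x^2 + x + 2.
∫_{-1}^{1} of each monomial x^k gives [2/(k+1) if k even, 0 if k odd]. Integrating term-by-term (or equivalently evaluating the antiderivative F(x) = -2*x^5/5 + x^3/3 + x^2/2 + 2*x at the endpoints):
  F(1) − F(−1) = 73/30 − (-43/30) = 58/15.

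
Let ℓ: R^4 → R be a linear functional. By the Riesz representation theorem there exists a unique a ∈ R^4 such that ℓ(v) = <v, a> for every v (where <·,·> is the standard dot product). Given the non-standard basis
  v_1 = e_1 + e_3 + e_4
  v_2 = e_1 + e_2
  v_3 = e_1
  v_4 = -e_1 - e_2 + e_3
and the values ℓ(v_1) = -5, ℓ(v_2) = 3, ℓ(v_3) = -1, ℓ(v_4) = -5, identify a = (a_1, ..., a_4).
a = (-1, 4, -2, -2)

Write a = (a_1, ..., a_4) in the standard basis. For each basis vector v_i, ℓ(v_i) = <v_i, a> is a linear equation in the a_j's. Collect the n equations into a matrix system V a = ℓ, where row i of V is v_i (expressed in the standard basis). Since V is invertible (lower-triangular with 1s on the diagonal, up to permutation), solve by back-substitution:
  V =
[[1, 0, 1, 1],
 [1, 1, 0, 0],
 [1, 0, 0, 0],
 [-1, -1, 1, 0]]
  V a = (-5, 3, -1, -5)
Solving gives a = (-1, 4, -2, -2).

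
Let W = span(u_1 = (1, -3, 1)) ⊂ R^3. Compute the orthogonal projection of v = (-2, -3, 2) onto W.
proj_W(v) = (9/11, -27/11, 9/11)

Set up U = [u_1 | ... | u_1] ∈ R^(3×1). The projector onto W = col(U) is P = U (U^T U)^(-1) U^T.
Compute U^T U =
  [11],
and U^T v = (9).
Solve U^T U · c = U^T v for the coefficients: c = (9/11). The projection is proj_W(v) = U c.
Check: (v - proj_W(v)) · u_1 = 0  (should be 0).
Result: proj_W(v) = (9/11, -27/11, 9/11).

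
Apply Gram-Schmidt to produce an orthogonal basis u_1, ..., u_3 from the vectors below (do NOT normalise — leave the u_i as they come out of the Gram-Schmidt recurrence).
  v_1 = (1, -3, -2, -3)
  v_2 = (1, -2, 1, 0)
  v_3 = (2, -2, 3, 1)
Orthogonal basis:
  u_1 = (1, -3, -2, -3)
  u_2 = (18/23, -31/23, 33/23, 15/23)
  u_3 = (65/113, 45/113, 25/113, -40/113)

Apply the Gram-Schmidt recurrence
  u_1 = v_1
  u_i = v_i − Σ_{j<i} ((v_i · u_j) / (u_j · u_j)) · u_j.

Step by step this gives:
  u_1 = (1, -3, -2, -3)
  u_2 = (18/23, -31/23, 33/23, 15/23)
  u_3 = (65/113, 45/113, 25/113, -40/113)

Orthogonality check:
  u_2 · u_1 = 0 (should be 0)
  u_3 · u_1 = 0 (should be 0)
  u_3 · u_2 = 0 (should be 0)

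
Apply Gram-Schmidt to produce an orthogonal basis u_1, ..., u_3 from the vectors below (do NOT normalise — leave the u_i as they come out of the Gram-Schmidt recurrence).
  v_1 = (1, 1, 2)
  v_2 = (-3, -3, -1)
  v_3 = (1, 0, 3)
Orthogonal basis:
  u_1 = (1, 1, 2)
  u_2 = (-5/3, -5/3, 5/3)
  u_3 = (1/2, -1/2, 0)

Apply the Gram-Schmidt recurrence
  u_1 = v_1
  u_i = v_i − Σ_{j<i} ((v_i · u_j) / (u_j · u_j)) · u_j.

Step by step this gives:
  u_1 = (1, 1, 2)
  u_2 = (-5/3, -5/3, 5/3)
  u_3 = (1/2, -1/2, 0)

Orthogonality check:
  u_2 · u_1 = 0 (should be 0)
  u_3 · u_1 = 0 (should be 0)
  u_3 · u_2 = 0 (should be 0)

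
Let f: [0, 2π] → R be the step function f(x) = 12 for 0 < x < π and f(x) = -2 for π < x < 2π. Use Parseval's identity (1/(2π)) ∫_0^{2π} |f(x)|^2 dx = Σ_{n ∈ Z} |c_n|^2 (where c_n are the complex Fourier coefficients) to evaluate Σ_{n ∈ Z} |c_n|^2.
Σ |c_n|^2 = 74

Parseval equates the L^2 energy of f (normalised by 1/(2π)) with the ℓ^2 sum of its Fourier coefficients: (1/(2π)) ∫_0^{2π} |f|^2 = Σ |c_n|^2.
Compute the left side: (1/(2π)) [∫_0^π 12^2 dx + ∫_π^{2π} (-2)^2 dx] = (1/(2π)) · (144π + 4π) = (144 + 4)/2 = 74.
So Σ_{n ∈ Z} |c_n|^2 = 74.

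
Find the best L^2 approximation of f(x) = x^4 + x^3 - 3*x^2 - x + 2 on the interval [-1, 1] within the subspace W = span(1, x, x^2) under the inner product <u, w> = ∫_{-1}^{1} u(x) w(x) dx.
g(x) = -15*x^2/7 - 2*x/5 + 67/35

The best approximation g ∈ W is the orthogonal projection of f onto W. Writing g = a_0 + a_1 x + a_2 x^2, the coefficients solve the normal equations G · a = b where
  G_{ij} = <φ_i, φ_j> and b_i = <f, φ_i>, with φ_0 = 1, φ_1 = x, φ_2 = x^2.
G =
  [2, 0, 2/3]
  [0, 2/3, 0]
  [2/3, 0, 2/5],
b = (12/5, -4/15, 44/105).
Solving gives a_0 = 67/35, a_1 = -2/5, a_2 = -15/7, so
  g(x) = -15*x^2/7 - 2*x/5 + 67/35.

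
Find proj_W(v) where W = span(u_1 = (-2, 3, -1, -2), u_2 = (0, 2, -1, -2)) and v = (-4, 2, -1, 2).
proj_W(v) = (-176/41, 58/41, 15/41, 30/41)

Set up U = [u_1 | ... | u_2] ∈ R^(4×2). The projector onto W = col(U) is P = U (U^T U)^(-1) U^T.
Compute U^T U =
  [18, 11]
  [11, 9],
and U^T v = (11, 1).
Solve U^T U · c = U^T v for the coefficients: c = (88/41, -103/41). The projection is proj_W(v) = U c.
Check: (v - proj_W(v)) · u_1 = 0  (should be 0).
Check: (v - proj_W(v)) · u_2 = 0  (should be 0).
Result: proj_W(v) = (-176/41, 58/41, 15/41, 30/41).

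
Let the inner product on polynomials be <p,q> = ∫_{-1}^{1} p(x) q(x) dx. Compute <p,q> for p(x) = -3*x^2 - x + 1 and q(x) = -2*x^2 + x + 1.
<p,q> = 2/5

Expand the product: p(x)·q(x) = 6*x^4 - x^3 - 6*x^2 + 1.
∫_{-1}^{1} of each monomial x^k gives [2/(k+1) if k even, 0 if k odd]. Integrating term-by-term (or equivalently evaluating the antiderivative F(x) = 6*x^5/5 - x^4/4 - 2*x^3 + x at the endpoints):
  F(1) − F(−1) = -1/20 − (-9/20) = 2/5.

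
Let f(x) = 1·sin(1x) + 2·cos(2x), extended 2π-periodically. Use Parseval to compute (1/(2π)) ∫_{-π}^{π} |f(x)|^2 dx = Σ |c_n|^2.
Σ |c_n|^2 = 5/2

Expand |f|^2 and use orthogonality of {sin(nx), cos(mx)} on [-π, π]:
  ∫_{-π}^{π} sin(nx)^2 dx = π, ∫ cos(mx)^2 dx = π, and cross terms integrate to 0.
So ∫_{-π}^{π} f(x)^2 dx = 1^2 · π + 2^2 · π = (1 + 4)π.
Divide by 2π: (1 + 4)/2 = 5/2.
By Parseval, this equals Σ |c_n|^2.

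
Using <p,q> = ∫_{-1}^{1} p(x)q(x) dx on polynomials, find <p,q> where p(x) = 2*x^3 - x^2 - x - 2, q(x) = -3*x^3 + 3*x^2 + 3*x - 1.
<p,q> = -68/105

Expand the product: p(x)·q(x) = -6*x^6 + 9*x^5 + 6*x^4 - 2*x^3 - 8*x^2 - 5*x + 2.
∫_{-1}^{1} of each monomial x^k gives [2/(k+1) if k even, 0 if k odd]. Integrating term-by-term (or equivalently evaluating the antiderivative F(x) = -6*x^7/7 + 3*x^6/2 + 6*x^5/5 - x^4/2 - 8*x^3/3 - 5*x^2/2 + 2*x at the endpoints):
  F(1) − F(−1) = -383/210 − (-247/210) = -68/105.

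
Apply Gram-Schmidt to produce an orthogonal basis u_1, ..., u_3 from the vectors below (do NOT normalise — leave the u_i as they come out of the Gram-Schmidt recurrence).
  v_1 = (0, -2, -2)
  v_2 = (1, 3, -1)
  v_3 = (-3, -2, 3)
Orthogonal basis:
  u_1 = (0, -2, -2)
  u_2 = (1, 2, -2)
  u_3 = (-14/9, 7/18, -7/18)

Apply the Gram-Schmidt recurrence
  u_1 = v_1
  u_i = v_i − Σ_{j<i} ((v_i · u_j) / (u_j · u_j)) · u_j.

Step by step this gives:
  u_1 = (0, -2, -2)
  u_2 = (1, 2, -2)
  u_3 = (-14/9, 7/18, -7/18)

Orthogonality check:
  u_2 · u_1 = 0 (should be 0)
  u_3 · u_1 = 0 (should be 0)
  u_3 · u_2 = 0 (should be 0)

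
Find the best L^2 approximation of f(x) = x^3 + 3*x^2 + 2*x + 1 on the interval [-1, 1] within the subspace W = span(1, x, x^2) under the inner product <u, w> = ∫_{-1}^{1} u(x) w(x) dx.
g(x) = 3*x^2 + 13*x/5 + 1

The best approximation g ∈ W is the orthogonal projection of f onto W. Writing g = a_0 + a_1 x + a_2 x^2, the coefficients solve the normal equations G · a = b where
  G_{ij} = <φ_i, φ_j> and b_i = <f, φ_i>, with φ_0 = 1, φ_1 = x, φ_2 = x^2.
G =
  [2, 0, 2/3]
  [0, 2/3, 0]
  [2/3, 0, 2/5],
b = (4, 26/15, 28/15).
Solving gives a_0 = 1, a_1 = 13/5, a_2 = 3, so
  g(x) = 3*x^2 + 13*x/5 + 1.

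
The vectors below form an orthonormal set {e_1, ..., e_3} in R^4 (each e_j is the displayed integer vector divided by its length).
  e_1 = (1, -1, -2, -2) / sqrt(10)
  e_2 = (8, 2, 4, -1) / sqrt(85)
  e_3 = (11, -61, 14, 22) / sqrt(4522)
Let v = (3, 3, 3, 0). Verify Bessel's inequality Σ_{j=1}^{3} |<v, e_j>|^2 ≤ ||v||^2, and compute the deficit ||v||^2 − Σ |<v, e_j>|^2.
Σ |<v, e_j>|^2 = 3582/133; ||v||^2 = 27; deficit = 9/133

Write each e_j = u_j / sqrt(<u_j, u_j>) where u_j is the displayed integer vector. Then <v, e_j> = <v, u_j> / sqrt(<u_j, u_j>), so |<v, e_j>|^2 = <v, u_j>^2 / <u_j, u_j>.
Coefficients: <v, e_1> = -6/sqrt(10), <v, e_2> = 42/sqrt(85), <v, e_3> = -108/sqrt(4522).
Square and sum: Σ |<v, e_j>|^2 = 3582/133.
Compute ||v||^2 = v·v = 27.
Deficit = 27 − 3582/133 = 9/133 ≥ 0, confirming Bessel's inequality. (The deficit equals ||v − Σ <v,e_j> e_j||^2, the squared distance from v to span{e_j}.)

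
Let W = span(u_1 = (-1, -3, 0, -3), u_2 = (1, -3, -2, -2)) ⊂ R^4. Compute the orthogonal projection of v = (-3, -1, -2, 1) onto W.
proj_W(v) = (-15/73, -33/73, 4/73, -35/73)

Set up U = [u_1 | ... | u_2] ∈ R^(4×2). The projector onto W = col(U) is P = U (U^T U)^(-1) U^T.
Compute U^T U =
  [19, 14]
  [14, 18],
and U^T v = (3, 2).
Solve U^T U · c = U^T v for the coefficients: c = (13/73, -2/73). The projection is proj_W(v) = U c.
Check: (v - proj_W(v)) · u_1 = 0  (should be 0).
Check: (v - proj_W(v)) · u_2 = 0  (should be 0).
Result: proj_W(v) = (-15/73, -33/73, 4/73, -35/73).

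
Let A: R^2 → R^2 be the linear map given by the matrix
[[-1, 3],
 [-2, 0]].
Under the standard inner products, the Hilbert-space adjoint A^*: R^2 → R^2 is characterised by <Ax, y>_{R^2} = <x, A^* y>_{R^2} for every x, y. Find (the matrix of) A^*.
A^* = A^T =
[[-1, -2],
 [3, 0]]

For real matrices with standard dot products, the defining identity <Ax, y> = <x, A^* y> gives (Ax)^T y = x^T (A^*) y, i.e. x^T A^T y = x^T (A^*) y. Since this holds for all x, y, we must have A^* = A^T. Therefore
A^* =
[[-1, -2],
 [3, 0]].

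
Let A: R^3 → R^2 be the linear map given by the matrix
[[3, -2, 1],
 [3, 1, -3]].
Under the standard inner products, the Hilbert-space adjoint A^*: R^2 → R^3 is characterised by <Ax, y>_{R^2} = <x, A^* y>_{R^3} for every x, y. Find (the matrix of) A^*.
A^* = A^T =
[[3, 3],
 [-2, 1],
 [1, -3]]

For real matrices with standard dot products, the defining identity <Ax, y> = <x, A^* y> gives (Ax)^T y = x^T (A^*) y, i.e. x^T A^T y = x^T (A^*) y. Since this holds for all x, y, we must have A^* = A^T. Therefore
A^* =
[[3, 3],
 [-2, 1],
 [1, -3]].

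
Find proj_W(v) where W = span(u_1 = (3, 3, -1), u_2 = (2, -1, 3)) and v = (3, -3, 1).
proj_W(v) = (207/133, -135/133, 349/133)

Set up U = [u_1 | ... | u_2] ∈ R^(3×2). The projector onto W = col(U) is P = U (U^T U)^(-1) U^T.
Compute U^T U =
  [19, 0]
  [0, 14],
and U^T v = (-1, 12).
Solve U^T U · c = U^T v for the coefficients: c = (-1/19, 6/7). The projection is proj_W(v) = U c.
Check: (v - proj_W(v)) · u_1 = 0  (should be 0).
Check: (v - proj_W(v)) · u_2 = 0  (should be 0).
Result: proj_W(v) = (207/133, -135/133, 349/133).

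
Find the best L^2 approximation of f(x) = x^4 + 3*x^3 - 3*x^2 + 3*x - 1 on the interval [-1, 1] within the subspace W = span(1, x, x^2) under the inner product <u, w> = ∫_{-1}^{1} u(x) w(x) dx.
g(x) = -15*x^2/7 + 24*x/5 - 38/35

The best approximation g ∈ W is the orthogonal projection of f onto W. Writing g = a_0 + a_1 x + a_2 x^2, the coefficients solve the normal equations G · a = b where
  G_{ij} = <φ_i, φ_j> and b_i = <f, φ_i>, with φ_0 = 1, φ_1 = x, φ_2 = x^2.
G =
  [2, 0, 2/3]
  [0, 2/3, 0]
  [2/3, 0, 2/5],
b = (-18/5, 16/5, -166/105).
Solving gives a_0 = -38/35, a_1 = 24/5, a_2 = -15/7, so
  g(x) = -15*x^2/7 + 24*x/5 - 38/35.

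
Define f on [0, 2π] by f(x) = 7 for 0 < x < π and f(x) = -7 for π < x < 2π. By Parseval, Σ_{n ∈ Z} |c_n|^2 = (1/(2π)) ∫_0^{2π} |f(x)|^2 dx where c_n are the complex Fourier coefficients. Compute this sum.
Σ |c_n|^2 = 49

Parseval equates the L^2 energy of f (normalised by 1/(2π)) with the ℓ^2 sum of its Fourier coefficients: (1/(2π)) ∫_0^{2π} |f|^2 = Σ |c_n|^2.
Compute the left side: (1/(2π)) [∫_0^π 7^2 dx + ∫_π^{2π} (-7)^2 dx] = (1/(2π)) · (49π + 49π) = (49 + 49)/2 = 49.
So Σ_{n ∈ Z} |c_n|^2 = 49.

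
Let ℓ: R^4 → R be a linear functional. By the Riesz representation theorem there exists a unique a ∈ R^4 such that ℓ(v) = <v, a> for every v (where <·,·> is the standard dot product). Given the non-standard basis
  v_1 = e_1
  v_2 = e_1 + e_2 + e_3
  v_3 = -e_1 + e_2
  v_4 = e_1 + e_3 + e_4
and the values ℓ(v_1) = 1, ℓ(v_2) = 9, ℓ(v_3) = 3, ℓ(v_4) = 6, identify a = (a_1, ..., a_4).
a = (1, 4, 4, 1)

Write a = (a_1, ..., a_4) in the standard basis. For each basis vector v_i, ℓ(v_i) = <v_i, a> is a linear equation in the a_j's. Collect the n equations into a matrix system V a = ℓ, where row i of V is v_i (expressed in the standard basis). Since V is invertible (lower-triangular with 1s on the diagonal, up to permutation), solve by back-substitution:
  V =
[[1, 0, 0, 0],
 [1, 1, 1, 0],
 [-1, 1, 0, 0],
 [1, 0, 1, 1]]
  V a = (1, 9, 3, 6)
Solving gives a = (1, 4, 4, 1).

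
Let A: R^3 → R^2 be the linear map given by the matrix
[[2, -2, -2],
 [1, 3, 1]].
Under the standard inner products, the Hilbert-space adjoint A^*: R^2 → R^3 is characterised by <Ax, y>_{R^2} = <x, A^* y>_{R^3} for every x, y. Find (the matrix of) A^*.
A^* = A^T =
[[2, 1],
 [-2, 3],
 [-2, 1]]

For real matrices with standard dot products, the defining identity <Ax, y> = <x, A^* y> gives (Ax)^T y = x^T (A^*) y, i.e. x^T A^T y = x^T (A^*) y. Since this holds for all x, y, we must have A^* = A^T. Therefore
A^* =
[[2, 1],
 [-2, 3],
 [-2, 1]].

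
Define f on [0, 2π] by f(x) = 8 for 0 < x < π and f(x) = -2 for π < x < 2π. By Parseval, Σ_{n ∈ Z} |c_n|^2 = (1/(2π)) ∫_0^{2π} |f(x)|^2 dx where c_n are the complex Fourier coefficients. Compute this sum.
Σ |c_n|^2 = 34

Parseval equates the L^2 energy of f (normalised by 1/(2π)) with the ℓ^2 sum of its Fourier coefficients: (1/(2π)) ∫_0^{2π} |f|^2 = Σ |c_n|^2.
Compute the left side: (1/(2π)) [∫_0^π 8^2 dx + ∫_π^{2π} (-2)^2 dx] = (1/(2π)) · (64π + 4π) = (64 + 4)/2 = 34.
So Σ_{n ∈ Z} |c_n|^2 = 34.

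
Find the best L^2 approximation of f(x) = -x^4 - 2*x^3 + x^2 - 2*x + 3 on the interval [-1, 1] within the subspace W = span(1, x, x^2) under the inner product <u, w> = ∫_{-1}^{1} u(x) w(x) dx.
g(x) = x^2/7 - 16*x/5 + 108/35

The best approximation g ∈ W is the orthogonal projection of f onto W. Writing g = a_0 + a_1 x + a_2 x^2, the coefficients solve the normal equations G · a = b where
  G_{ij} = <φ_i, φ_j> and b_i = <f, φ_i>, with φ_0 = 1, φ_1 = x, φ_2 = x^2.
G =
  [2, 0, 2/3]
  [0, 2/3, 0]
  [2/3, 0, 2/5],
b = (94/15, -32/15, 74/35).
Solving gives a_0 = 108/35, a_1 = -16/5, a_2 = 1/7, so
  g(x) = x^2/7 - 16*x/5 + 108/35.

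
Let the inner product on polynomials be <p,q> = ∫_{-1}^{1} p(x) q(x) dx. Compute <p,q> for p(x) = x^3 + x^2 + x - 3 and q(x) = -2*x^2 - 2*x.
<p,q> = 16/15

Expand the product: p(x)·q(x) = -2*x^5 - 4*x^4 - 4*x^3 + 4*x^2 + 6*x.
∫_{-1}^{1} of each monomial x^k gives [2/(k+1) if k even, 0 if k odd]. Integrating term-by-term (or equivalently evaluating the antiderivative F(x) = -x^6/3 - 4*x^5/5 - x^4 + 4*x^3/3 + 3*x^2 at the endpoints):
  F(1) − F(−1) = 11/5 − (17/15) = 16/15.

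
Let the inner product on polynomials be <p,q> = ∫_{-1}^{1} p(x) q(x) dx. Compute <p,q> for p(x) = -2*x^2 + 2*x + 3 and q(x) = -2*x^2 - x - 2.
<p,q> = -196/15

Expand the product: p(x)·q(x) = 4*x^4 - 2*x^3 - 4*x^2 - 7*x - 6.
∫_{-1}^{1} of each monomial x^k gives [2/(k+1) if k even, 0 if k odd]. Integrating term-by-term (or equivalently evaluating the antiderivative F(x) = 4*x^5/5 - x^4/2 - 4*x^3/3 - 7*x^2/2 - 6*x at the endpoints):
  F(1) − F(−1) = -158/15 − (38/15) = -196/15.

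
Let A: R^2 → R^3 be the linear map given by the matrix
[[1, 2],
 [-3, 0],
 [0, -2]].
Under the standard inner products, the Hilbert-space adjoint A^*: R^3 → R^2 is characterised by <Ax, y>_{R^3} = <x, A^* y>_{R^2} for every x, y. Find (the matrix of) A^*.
A^* = A^T =
[[1, -3, 0],
 [2, 0, -2]]

For real matrices with standard dot products, the defining identity <Ax, y> = <x, A^* y> gives (Ax)^T y = x^T (A^*) y, i.e. x^T A^T y = x^T (A^*) y. Since this holds for all x, y, we must have A^* = A^T. Therefore
A^* =
[[1, -3, 0],
 [2, 0, -2]].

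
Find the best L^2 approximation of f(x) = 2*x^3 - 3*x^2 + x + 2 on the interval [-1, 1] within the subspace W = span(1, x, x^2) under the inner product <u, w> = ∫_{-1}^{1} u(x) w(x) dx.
g(x) = -3*x^2 + 11*x/5 + 2

The best approximation g ∈ W is the orthogonal projection of f onto W. Writing g = a_0 + a_1 x + a_2 x^2, the coefficients solve the normal equations G · a = b where
  G_{ij} = <φ_i, φ_j> and b_i = <f, φ_i>, with φ_0 = 1, φ_1 = x, φ_2 = x^2.
G =
  [2, 0, 2/3]
  [0, 2/3, 0]
  [2/3, 0, 2/5],
b = (2, 22/15, 2/15).
Solving gives a_0 = 2, a_1 = 11/5, a_2 = -3, so
  g(x) = -3*x^2 + 11*x/5 + 2.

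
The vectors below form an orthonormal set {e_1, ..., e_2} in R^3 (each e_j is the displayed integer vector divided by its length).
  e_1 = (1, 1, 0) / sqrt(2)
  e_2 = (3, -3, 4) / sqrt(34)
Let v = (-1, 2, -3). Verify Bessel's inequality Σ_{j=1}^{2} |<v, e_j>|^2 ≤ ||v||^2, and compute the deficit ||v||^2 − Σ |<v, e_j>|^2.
Σ |<v, e_j>|^2 = 229/17; ||v||^2 = 14; deficit = 9/17

Write each e_j = u_j / sqrt(<u_j, u_j>) where u_j is the displayed integer vector. Then <v, e_j> = <v, u_j> / sqrt(<u_j, u_j>), so |<v, e_j>|^2 = <v, u_j>^2 / <u_j, u_j>.
Coefficients: <v, e_1> = 1/sqrt(2), <v, e_2> = -21/sqrt(34).
Square and sum: Σ |<v, e_j>|^2 = 229/17.
Compute ||v||^2 = v·v = 14.
Deficit = 14 − 229/17 = 9/17 ≥ 0, confirming Bessel's inequality. (The deficit equals ||v − Σ <v,e_j> e_j||^2, the squared distance from v to span{e_j}.)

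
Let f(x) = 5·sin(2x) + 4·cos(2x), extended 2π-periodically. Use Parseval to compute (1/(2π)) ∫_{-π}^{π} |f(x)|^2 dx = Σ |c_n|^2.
Σ |c_n|^2 = 41/2

Expand |f|^2 and use orthogonality of {sin(nx), cos(mx)} on [-π, π]:
  ∫_{-π}^{π} sin(nx)^2 dx = π, ∫ cos(mx)^2 dx = π, and cross terms integrate to 0.
So ∫_{-π}^{π} f(x)^2 dx = 5^2 · π + 4^2 · π = (25 + 16)π.
Divide by 2π: (25 + 16)/2 = 41/2.
By Parseval, this equals Σ |c_n|^2.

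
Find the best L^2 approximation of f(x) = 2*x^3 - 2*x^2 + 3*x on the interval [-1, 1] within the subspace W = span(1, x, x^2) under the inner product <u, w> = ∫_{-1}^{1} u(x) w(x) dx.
g(x) = -2*x^2 + 21*x/5

The best approximation g ∈ W is the orthogonal projection of f onto W. Writing g = a_0 + a_1 x + a_2 x^2, the coefficients solve the normal equations G · a = b where
  G_{ij} = <φ_i, φ_j> and b_i = <f, φ_i>, with φ_0 = 1, φ_1 = x, φ_2 = x^2.
G =
  [2, 0, 2/3]
  [0, 2/3, 0]
  [2/3, 0, 2/5],
b = (-4/3, 14/5, -4/5).
Solving gives a_0 = 0, a_1 = 21/5, a_2 = -2, so
  g(x) = -2*x^2 + 21*x/5.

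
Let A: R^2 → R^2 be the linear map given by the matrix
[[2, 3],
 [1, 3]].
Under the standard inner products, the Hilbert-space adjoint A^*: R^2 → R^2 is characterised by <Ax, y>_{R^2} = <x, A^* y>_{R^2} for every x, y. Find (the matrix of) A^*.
A^* = A^T =
[[2, 1],
 [3, 3]]

For real matrices with standard dot products, the defining identity <Ax, y> = <x, A^* y> gives (Ax)^T y = x^T (A^*) y, i.e. x^T A^T y = x^T (A^*) y. Since this holds for all x, y, we must have A^* = A^T. Therefore
A^* =
[[2, 1],
 [3, 3]].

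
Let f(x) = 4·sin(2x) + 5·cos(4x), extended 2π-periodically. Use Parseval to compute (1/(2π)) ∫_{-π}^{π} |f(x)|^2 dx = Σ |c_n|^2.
Σ |c_n|^2 = 41/2

Expand |f|^2 and use orthogonality of {sin(nx), cos(mx)} on [-π, π]:
  ∫_{-π}^{π} sin(nx)^2 dx = π, ∫ cos(mx)^2 dx = π, and cross terms integrate to 0.
So ∫_{-π}^{π} f(x)^2 dx = 4^2 · π + 5^2 · π = (16 + 25)π.
Divide by 2π: (16 + 25)/2 = 41/2.
By Parseval, this equals Σ |c_n|^2.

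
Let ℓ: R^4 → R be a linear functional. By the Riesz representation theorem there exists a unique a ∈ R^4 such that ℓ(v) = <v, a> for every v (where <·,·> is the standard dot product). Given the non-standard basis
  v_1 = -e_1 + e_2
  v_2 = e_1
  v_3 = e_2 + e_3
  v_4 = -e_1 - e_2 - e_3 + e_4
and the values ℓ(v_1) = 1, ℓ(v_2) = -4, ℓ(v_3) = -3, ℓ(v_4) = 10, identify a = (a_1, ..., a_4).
a = (-4, -3, 0, 3)

Write a = (a_1, ..., a_4) in the standard basis. For each basis vector v_i, ℓ(v_i) = <v_i, a> is a linear equation in the a_j's. Collect the n equations into a matrix system V a = ℓ, where row i of V is v_i (expressed in the standard basis). Since V is invertible (lower-triangular with 1s on the diagonal, up to permutation), solve by back-substitution:
  V =
[[-1, 1, 0, 0],
 [1, 0, 0, 0],
 [0, 1, 1, 0],
 [-1, -1, -1, 1]]
  V a = (1, -4, -3, 10)
Solving gives a = (-4, -3, 0, 3).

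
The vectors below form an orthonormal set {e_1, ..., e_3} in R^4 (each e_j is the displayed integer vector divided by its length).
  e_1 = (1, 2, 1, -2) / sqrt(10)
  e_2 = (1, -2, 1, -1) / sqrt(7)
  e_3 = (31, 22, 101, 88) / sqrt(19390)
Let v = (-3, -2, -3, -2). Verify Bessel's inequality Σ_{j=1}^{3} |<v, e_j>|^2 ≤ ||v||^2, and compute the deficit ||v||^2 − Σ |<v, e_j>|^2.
Σ |<v, e_j>|^2 = 6418/277; ||v||^2 = 26; deficit = 784/277

Write each e_j = u_j / sqrt(<u_j, u_j>) where u_j is the displayed integer vector. Then <v, e_j> = <v, u_j> / sqrt(<u_j, u_j>), so |<v, e_j>|^2 = <v, u_j>^2 / <u_j, u_j>.
Coefficients: <v, e_1> = -6/sqrt(10), <v, e_2> = 0/sqrt(7), <v, e_3> = -616/sqrt(19390).
Square and sum: Σ |<v, e_j>|^2 = 6418/277.
Compute ||v||^2 = v·v = 26.
Deficit = 26 − 6418/277 = 784/277 ≥ 0, confirming Bessel's inequality. (The deficit equals ||v − Σ <v,e_j> e_j||^2, the squared distance from v to span{e_j}.)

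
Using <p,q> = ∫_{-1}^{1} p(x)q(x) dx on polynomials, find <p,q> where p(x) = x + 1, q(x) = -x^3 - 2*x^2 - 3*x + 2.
<p,q> = 4/15

Expand the product: p(x)·q(x) = -x^4 - 3*x^3 - 5*x^2 - x + 2.
∫_{-1}^{1} of each monomial x^k gives [2/(k+1) if k even, 0 if k odd]. Integrating term-by-term (or equivalently evaluating the antiderivative F(x) = -x^5/5 - 3*x^4/4 - 5*x^3/3 - x^2/2 + 2*x at the endpoints):
  F(1) − F(−1) = -67/60 − (-83/60) = 4/15.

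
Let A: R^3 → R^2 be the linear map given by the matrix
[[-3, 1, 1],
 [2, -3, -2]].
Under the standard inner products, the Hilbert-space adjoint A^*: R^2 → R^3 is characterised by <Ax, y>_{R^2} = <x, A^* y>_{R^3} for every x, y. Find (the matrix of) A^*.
A^* = A^T =
[[-3, 2],
 [1, -3],
 [1, -2]]

For real matrices with standard dot products, the defining identity <Ax, y> = <x, A^* y> gives (Ax)^T y = x^T (A^*) y, i.e. x^T A^T y = x^T (A^*) y. Since this holds for all x, y, we must have A^* = A^T. Therefore
A^* =
[[-3, 2],
 [1, -3],
 [1, -2]].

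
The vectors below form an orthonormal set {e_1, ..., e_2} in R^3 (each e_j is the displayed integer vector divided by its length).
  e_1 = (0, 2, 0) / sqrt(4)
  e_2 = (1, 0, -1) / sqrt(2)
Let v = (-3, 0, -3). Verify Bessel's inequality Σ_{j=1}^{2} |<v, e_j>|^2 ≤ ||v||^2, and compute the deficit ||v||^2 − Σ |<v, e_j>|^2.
Σ |<v, e_j>|^2 = 0; ||v||^2 = 18; deficit = 18

Write each e_j = u_j / sqrt(<u_j, u_j>) where u_j is the displayed integer vector. Then <v, e_j> = <v, u_j> / sqrt(<u_j, u_j>), so |<v, e_j>|^2 = <v, u_j>^2 / <u_j, u_j>.
Coefficients: <v, e_1> = 0/sqrt(4), <v, e_2> = 0/sqrt(2).
Square and sum: Σ |<v, e_j>|^2 = 0.
Compute ||v||^2 = v·v = 18.
Deficit = 18 − 0 = 18 ≥ 0, confirming Bessel's inequality. (The deficit equals ||v − Σ <v,e_j> e_j||^2, the squared distance from v to span{e_j}.)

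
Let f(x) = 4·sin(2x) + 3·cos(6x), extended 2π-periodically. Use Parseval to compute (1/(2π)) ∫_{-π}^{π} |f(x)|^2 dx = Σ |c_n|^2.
Σ |c_n|^2 = 25/2

Expand |f|^2 and use orthogonality of {sin(nx), cos(mx)} on [-π, π]:
  ∫_{-π}^{π} sin(nx)^2 dx = π, ∫ cos(mx)^2 dx = π, and cross terms integrate to 0.
So ∫_{-π}^{π} f(x)^2 dx = 4^2 · π + 3^2 · π = (16 + 9)π.
Divide by 2π: (16 + 9)/2 = 25/2.
By Parseval, this equals Σ |c_n|^2.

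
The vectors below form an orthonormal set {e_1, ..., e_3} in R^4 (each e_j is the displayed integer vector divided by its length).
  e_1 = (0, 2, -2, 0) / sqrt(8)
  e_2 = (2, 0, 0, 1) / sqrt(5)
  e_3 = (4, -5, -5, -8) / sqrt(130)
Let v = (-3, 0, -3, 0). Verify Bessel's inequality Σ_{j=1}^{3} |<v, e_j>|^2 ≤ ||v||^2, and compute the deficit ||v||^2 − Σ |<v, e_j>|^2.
Σ |<v, e_j>|^2 = 153/13; ||v||^2 = 18; deficit = 81/13

Write each e_j = u_j / sqrt(<u_j, u_j>) where u_j is the displayed integer vector. Then <v, e_j> = <v, u_j> / sqrt(<u_j, u_j>), so |<v, e_j>|^2 = <v, u_j>^2 / <u_j, u_j>.
Coefficients: <v, e_1> = 6/sqrt(8), <v, e_2> = -6/sqrt(5), <v, e_3> = 3/sqrt(130).
Square and sum: Σ |<v, e_j>|^2 = 153/13.
Compute ||v||^2 = v·v = 18.
Deficit = 18 − 153/13 = 81/13 ≥ 0, confirming Bessel's inequality. (The deficit equals ||v − Σ <v,e_j> e_j||^2, the squared distance from v to span{e_j}.)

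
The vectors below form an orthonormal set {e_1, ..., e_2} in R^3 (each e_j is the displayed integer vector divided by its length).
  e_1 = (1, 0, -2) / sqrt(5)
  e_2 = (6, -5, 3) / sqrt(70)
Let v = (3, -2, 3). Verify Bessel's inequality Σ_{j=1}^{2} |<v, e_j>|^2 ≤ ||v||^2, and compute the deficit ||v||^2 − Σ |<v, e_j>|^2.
Σ |<v, e_j>|^2 = 299/14; ||v||^2 = 22; deficit = 9/14

Write each e_j = u_j / sqrt(<u_j, u_j>) where u_j is the displayed integer vector. Then <v, e_j> = <v, u_j> / sqrt(<u_j, u_j>), so |<v, e_j>|^2 = <v, u_j>^2 / <u_j, u_j>.
Coefficients: <v, e_1> = -3/sqrt(5), <v, e_2> = 37/sqrt(70).
Square and sum: Σ |<v, e_j>|^2 = 299/14.
Compute ||v||^2 = v·v = 22.
Deficit = 22 − 299/14 = 9/14 ≥ 0, confirming Bessel's inequality. (The deficit equals ||v − Σ <v,e_j> e_j||^2, the squared distance from v to span{e_j}.)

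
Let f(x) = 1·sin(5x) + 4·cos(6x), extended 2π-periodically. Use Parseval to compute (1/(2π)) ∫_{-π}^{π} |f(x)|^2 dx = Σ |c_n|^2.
Σ |c_n|^2 = 17/2

Expand |f|^2 and use orthogonality of {sin(nx), cos(mx)} on [-π, π]:
  ∫_{-π}^{π} sin(nx)^2 dx = π, ∫ cos(mx)^2 dx = π, and cross terms integrate to 0.
So ∫_{-π}^{π} f(x)^2 dx = 1^2 · π + 4^2 · π = (1 + 16)π.
Divide by 2π: (1 + 16)/2 = 17/2.
By Parseval, this equals Σ |c_n|^2.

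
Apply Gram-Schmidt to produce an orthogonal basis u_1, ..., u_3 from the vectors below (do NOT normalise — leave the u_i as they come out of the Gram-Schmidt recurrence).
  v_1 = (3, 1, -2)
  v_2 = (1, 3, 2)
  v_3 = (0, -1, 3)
Orthogonal basis:
  u_1 = (3, 1, -2)
  u_2 = (4/7, 20/7, 16/7)
  u_3 = (4/3, -4/3, 4/3)

Apply the Gram-Schmidt recurrence
  u_1 = v_1
  u_i = v_i − Σ_{j<i} ((v_i · u_j) / (u_j · u_j)) · u_j.

Step by step this gives:
  u_1 = (3, 1, -2)
  u_2 = (4/7, 20/7, 16/7)
  u_3 = (4/3, -4/3, 4/3)

Orthogonality check:
  u_2 · u_1 = 0 (should be 0)
  u_3 · u_1 = 0 (should be 0)
  u_3 · u_2 = 0 (should be 0)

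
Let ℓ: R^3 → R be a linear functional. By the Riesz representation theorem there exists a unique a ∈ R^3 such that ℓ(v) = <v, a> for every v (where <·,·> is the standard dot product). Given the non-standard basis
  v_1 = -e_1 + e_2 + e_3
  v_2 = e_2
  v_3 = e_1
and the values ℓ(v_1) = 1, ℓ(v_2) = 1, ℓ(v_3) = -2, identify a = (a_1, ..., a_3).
a = (-2, 1, -2)

Write a = (a_1, ..., a_3) in the standard basis. For each basis vector v_i, ℓ(v_i) = <v_i, a> is a linear equation in the a_j's. Collect the n equations into a matrix system V a = ℓ, where row i of V is v_i (expressed in the standard basis). Since V is invertible (lower-triangular with 1s on the diagonal, up to permutation), solve by back-substitution:
  V =
[[-1, 1, 1],
 [0, 1, 0],
 [1, 0, 0]]
  V a = (1, 1, -2)
Solving gives a = (-2, 1, -2).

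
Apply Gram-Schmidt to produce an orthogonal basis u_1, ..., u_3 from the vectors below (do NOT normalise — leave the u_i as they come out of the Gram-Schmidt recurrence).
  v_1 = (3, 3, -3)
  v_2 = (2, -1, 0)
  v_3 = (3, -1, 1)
Orthogonal basis:
  u_1 = (3, 3, -3)
  u_2 = (5/3, -4/3, 1/3)
  u_3 = (2/7, 4/7, 6/7)

Apply the Gram-Schmidt recurrence
  u_1 = v_1
  u_i = v_i − Σ_{j<i} ((v_i · u_j) / (u_j · u_j)) · u_j.

Step by step this gives:
  u_1 = (3, 3, -3)
  u_2 = (5/3, -4/3, 1/3)
  u_3 = (2/7, 4/7, 6/7)

Orthogonality check:
  u_2 · u_1 = 0 (should be 0)
  u_3 · u_1 = 0 (should be 0)
  u_3 · u_2 = 0 (should be 0)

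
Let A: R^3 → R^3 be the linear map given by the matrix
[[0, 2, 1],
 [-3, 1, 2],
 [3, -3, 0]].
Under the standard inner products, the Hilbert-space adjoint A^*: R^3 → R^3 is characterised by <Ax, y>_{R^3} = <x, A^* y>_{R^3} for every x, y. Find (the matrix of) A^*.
A^* = A^T =
[[0, -3, 3],
 [2, 1, -3],
 [1, 2, 0]]

For real matrices with standard dot products, the defining identity <Ax, y> = <x, A^* y> gives (Ax)^T y = x^T (A^*) y, i.e. x^T A^T y = x^T (A^*) y. Since this holds for all x, y, we must have A^* = A^T. Therefore
A^* =
[[0, -3, 3],
 [2, 1, -3],
 [1, 2, 0]].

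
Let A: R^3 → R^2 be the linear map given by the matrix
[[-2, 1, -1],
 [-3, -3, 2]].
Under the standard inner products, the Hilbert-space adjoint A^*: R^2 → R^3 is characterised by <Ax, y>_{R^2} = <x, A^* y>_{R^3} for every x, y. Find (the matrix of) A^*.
A^* = A^T =
[[-2, -3],
 [1, -3],
 [-1, 2]]

For real matrices with standard dot products, the defining identity <Ax, y> = <x, A^* y> gives (Ax)^T y = x^T (A^*) y, i.e. x^T A^T y = x^T (A^*) y. Since this holds for all x, y, we must have A^* = A^T. Therefore
A^* =
[[-2, -3],
 [1, -3],
 [-1, 2]].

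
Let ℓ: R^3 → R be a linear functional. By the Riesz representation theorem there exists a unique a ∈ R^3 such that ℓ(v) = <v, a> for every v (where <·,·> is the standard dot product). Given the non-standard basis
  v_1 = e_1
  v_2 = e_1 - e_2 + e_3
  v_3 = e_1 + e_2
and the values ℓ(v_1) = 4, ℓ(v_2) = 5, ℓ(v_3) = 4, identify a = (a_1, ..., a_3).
a = (4, 0, 1)

Write a = (a_1, ..., a_3) in the standard basis. For each basis vector v_i, ℓ(v_i) = <v_i, a> is a linear equation in the a_j's. Collect the n equations into a matrix system V a = ℓ, where row i of V is v_i (expressed in the standard basis). Since V is invertible (lower-triangular with 1s on the diagonal, up to permutation), solve by back-substitution:
  V =
[[1, 0, 0],
 [1, -1, 1],
 [1, 1, 0]]
  V a = (4, 5, 4)
Solving gives a = (4, 0, 1).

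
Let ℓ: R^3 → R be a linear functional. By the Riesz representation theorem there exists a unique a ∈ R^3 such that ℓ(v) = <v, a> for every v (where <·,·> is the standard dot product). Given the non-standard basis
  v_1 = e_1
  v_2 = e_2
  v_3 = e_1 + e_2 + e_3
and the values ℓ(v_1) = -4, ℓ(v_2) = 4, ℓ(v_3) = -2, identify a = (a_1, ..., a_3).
a = (-4, 4, -2)

Write a = (a_1, ..., a_3) in the standard basis. For each basis vector v_i, ℓ(v_i) = <v_i, a> is a linear equation in the a_j's. Collect the n equations into a matrix system V a = ℓ, where row i of V is v_i (expressed in the standard basis). Since V is invertible (lower-triangular with 1s on the diagonal, up to permutation), solve by back-substitution:
  V =
[[1, 0, 0],
 [0, 1, 0],
 [1, 1, 1]]
  V a = (-4, 4, -2)
Solving gives a = (-4, 4, -2).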